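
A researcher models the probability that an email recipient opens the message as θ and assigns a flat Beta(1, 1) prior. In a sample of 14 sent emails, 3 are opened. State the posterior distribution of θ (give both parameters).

Posterior: Beta(4, 12)

The binomial likelihood is conjugate to the Beta prior: with 3 successes and 11 failures, the posterior is Beta(1+3, 1+11) = Beta(4, 12).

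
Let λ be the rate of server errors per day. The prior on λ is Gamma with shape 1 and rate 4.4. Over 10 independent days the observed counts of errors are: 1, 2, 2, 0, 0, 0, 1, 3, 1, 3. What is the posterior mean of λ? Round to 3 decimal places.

Posterior mean ≈ 0.972

The Poisson likelihood adds the total count to the shape and the number of exposure periods to the rate. Here ∑xᵢ = 13 and n = 10, so shape 1→14 and rate 4.4→14.4.
E[λ | data] = 14/14.4 = 0.972.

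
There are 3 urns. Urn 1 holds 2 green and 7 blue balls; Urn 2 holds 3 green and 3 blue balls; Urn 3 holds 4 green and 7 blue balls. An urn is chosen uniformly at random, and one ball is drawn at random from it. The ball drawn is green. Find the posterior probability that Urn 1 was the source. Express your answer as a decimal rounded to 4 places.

Tabulate prior·likelihood by source: [1] prior 0.333333, lik 0.2222, product 0.07407; [2] prior 0.333333, lik 0.5, product 0.1667; [3] prior 0.333333, lik 0.3636, product 0.1212.
Normalizing constant = 0.36195; the posterior for Urn 1 is its product over the sum, 0.07407/0.36195 = 0.2047.

Posterior probability ≈ 0.2047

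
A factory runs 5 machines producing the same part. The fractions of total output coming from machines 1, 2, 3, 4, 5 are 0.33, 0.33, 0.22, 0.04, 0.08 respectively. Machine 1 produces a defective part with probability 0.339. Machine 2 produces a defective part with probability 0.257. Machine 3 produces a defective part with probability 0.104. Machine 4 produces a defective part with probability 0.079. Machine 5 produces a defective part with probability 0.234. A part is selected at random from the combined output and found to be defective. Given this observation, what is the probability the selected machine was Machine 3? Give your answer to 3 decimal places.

P(defective|M1) = 0.339; P(defective|M2) = 0.257; P(defective|M3) = 0.104; P(defective|M4) = 0.079; P(defective|M5) = 0.234.
Prior × likelihood for each source: 0.33·0.339=0.1119, 0.33·0.257=0.08481, 0.22·0.104=0.02288, 0.04·0.079=0.003160, 0.08·0.234=0.01872. Summing gives P(defective) = 0.24144.
P(Machine 3 | defective) = 0.02288 / 0.24144 = 0.095.

Posterior probability ≈ 0.095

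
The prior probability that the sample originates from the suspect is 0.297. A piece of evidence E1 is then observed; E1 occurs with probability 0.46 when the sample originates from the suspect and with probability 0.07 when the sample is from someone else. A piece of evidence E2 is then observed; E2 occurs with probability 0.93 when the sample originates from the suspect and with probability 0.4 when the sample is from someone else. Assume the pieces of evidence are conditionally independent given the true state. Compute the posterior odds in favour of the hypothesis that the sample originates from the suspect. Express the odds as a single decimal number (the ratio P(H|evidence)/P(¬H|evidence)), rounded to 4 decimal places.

Posterior odds ≈ 6.4548

Prior odds = 0.297/(1−0.297) = 0.42248.
Likelihood ratio for E1 = 0.46/0.07 = 6.5714.
Likelihood ratio for E2 = 0.93/0.4 = 2.3250.
Posterior odds = prior odds × LR₁ × LR₂ = 6.4548.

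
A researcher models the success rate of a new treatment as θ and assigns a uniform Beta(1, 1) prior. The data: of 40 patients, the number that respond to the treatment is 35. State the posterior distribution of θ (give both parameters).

Posterior: Beta(36, 6)

Observing 35 successes and 5 failures updates Beta(1, 1) by adding the success and failure counts to the two shape parameters: α = 1+35 = 36, β = 1+5 = 6.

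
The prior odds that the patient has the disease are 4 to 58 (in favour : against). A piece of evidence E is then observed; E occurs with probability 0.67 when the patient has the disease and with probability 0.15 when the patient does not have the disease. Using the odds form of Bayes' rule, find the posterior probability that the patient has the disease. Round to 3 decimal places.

Prior odds = 4/58 = 0.068966.
Likelihood ratio for E = 0.67/0.15 = 4.4667.
Posterior odds = prior odds × LR = 0.30805.
Posterior probability = odds/(1+odds) = 0.30805/1.3080 = 0.236.

Posterior probability ≈ 0.236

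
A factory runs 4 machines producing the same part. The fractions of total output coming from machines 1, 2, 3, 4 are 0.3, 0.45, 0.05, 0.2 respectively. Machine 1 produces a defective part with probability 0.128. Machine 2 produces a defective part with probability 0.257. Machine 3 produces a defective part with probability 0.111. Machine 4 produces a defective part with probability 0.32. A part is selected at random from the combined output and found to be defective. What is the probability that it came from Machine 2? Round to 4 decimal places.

Tabulate prior·likelihood by source: [1] prior 0.3, lik 0.128, product 0.03840; [2] prior 0.45, lik 0.257, product 0.1157; [3] prior 0.05, lik 0.111, product 0.005550; [4] prior 0.2, lik 0.32, product 0.06400.
Normalizing constant = 0.22360; the posterior for Machine 2 is its product over the sum, 0.1157/0.22360 = 0.5172.

Posterior probability ≈ 0.5172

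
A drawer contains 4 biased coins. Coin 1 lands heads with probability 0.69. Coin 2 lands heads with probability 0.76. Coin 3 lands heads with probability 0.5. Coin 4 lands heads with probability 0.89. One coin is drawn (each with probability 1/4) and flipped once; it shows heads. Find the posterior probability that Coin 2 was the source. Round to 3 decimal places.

P(heads|C1) = 0.69; P(heads|C2) = 0.76; P(heads|C3) = 0.5; P(heads|C4) = 0.89.
Prior × likelihood for each source: 0.25·0.69=0.1725, 0.25·0.76=0.1900, 0.25·0.5=0.1250, 0.25·0.89=0.2225. Summing gives P(heads) = 0.71000.
P(Coin 2 | heads) = 0.1900 / 0.71000 = 0.268.

Posterior probability ≈ 0.268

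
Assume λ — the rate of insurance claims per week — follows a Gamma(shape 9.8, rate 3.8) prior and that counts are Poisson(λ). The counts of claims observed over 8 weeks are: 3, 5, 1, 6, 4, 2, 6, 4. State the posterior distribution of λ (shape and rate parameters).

The Poisson likelihood adds the total count to the shape and the number of exposure periods to the rate. Here ∑xᵢ = 31 and n = 8, so shape 9.8→40.8 and rate 3.8→11.8.

Posterior: Gamma(shape=40.8, rate=11.8)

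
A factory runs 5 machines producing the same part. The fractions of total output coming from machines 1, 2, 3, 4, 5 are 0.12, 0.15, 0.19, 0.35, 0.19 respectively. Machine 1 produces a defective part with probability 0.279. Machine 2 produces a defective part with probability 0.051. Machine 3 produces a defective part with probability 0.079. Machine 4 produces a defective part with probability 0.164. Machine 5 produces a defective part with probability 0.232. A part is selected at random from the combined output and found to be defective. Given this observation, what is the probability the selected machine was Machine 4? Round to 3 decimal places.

Posterior probability ≈ 0.364

Tabulate prior·likelihood by source: [1] prior 0.12, lik 0.279, product 0.03348; [2] prior 0.15, lik 0.051, product 0.007650; [3] prior 0.19, lik 0.079, product 0.01501; [4] prior 0.35, lik 0.164, product 0.05740; [5] prior 0.19, lik 0.232, product 0.04408.
Normalizing constant = 0.15762; the posterior for Machine 4 is its product over the sum, 0.05740/0.15762 = 0.364.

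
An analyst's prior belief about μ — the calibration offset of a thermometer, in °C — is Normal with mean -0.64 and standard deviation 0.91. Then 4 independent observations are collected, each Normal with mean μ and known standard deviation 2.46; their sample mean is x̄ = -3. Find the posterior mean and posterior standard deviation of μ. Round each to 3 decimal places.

Prior precision 1/τ₀² = 1/0.91² = 1.20758; data precision n/σ² = 4/2.46² = 0.660982.
Posterior precision = 1.20758 + 0.660982 = 1.86857, giving posterior SD = 1/√1.86857 = 0.732.
Posterior mean = (1.20758·-0.64 + 0.660982·-3) / 1.86857 = -1.475.

Posterior mean ≈ -1.475; posterior SD ≈ 0.732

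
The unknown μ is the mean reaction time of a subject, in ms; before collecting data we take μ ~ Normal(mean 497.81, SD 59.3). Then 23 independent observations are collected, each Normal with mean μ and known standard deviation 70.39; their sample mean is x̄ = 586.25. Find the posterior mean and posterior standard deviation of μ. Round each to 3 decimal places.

Prior precision 1/τ₀² = 1/59.3² = 0.00028437; data precision n/σ² = 23/70.39² = 0.00464201.
Posterior precision = 0.00028437 + 0.00464201 = 0.00492638, giving posterior SD = 1/√0.00492638 = 14.247.
Posterior mean = (0.00028437·497.81 + 0.00464201·586.25) / 0.00492638 = 581.145.

Posterior mean ≈ 581.145; posterior SD ≈ 14.247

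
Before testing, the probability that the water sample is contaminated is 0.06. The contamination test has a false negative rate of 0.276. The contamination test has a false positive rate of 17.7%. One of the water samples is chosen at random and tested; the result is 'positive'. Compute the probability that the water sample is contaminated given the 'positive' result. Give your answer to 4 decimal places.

Let H be the event that the water sample is contaminated. P(H) = 0.06, so P(¬H) = 0.94. With E the 'positive' result, P(E|H) = 0.724 and P(E|¬H) = 0.177.
P(E) = 0.724·0.06 + 0.177·0.94 = 0.043440 + 0.16638 = 0.20982.
By Bayes' theorem, P(H|E) = 0.043440 / 0.20982 = 0.2070.

P(H | E) ≈ 0.2070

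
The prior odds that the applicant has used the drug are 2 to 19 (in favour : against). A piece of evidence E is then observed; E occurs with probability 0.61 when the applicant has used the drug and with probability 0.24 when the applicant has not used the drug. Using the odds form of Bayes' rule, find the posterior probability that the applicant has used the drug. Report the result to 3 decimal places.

Prior odds = 2/19 = 0.10526.
Likelihood ratio for E = 0.61/0.24 = 2.5417.
Posterior odds = prior odds × LR = 0.26754.
Posterior probability = odds/(1+odds) = 0.26754/1.2675 = 0.211.

Posterior probability ≈ 0.211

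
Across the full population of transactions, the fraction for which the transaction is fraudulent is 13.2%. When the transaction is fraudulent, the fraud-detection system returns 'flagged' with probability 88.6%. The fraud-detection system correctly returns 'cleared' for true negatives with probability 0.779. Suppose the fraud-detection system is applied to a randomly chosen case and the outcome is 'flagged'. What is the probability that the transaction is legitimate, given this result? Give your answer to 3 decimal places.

Let H be the event that the transaction is fraudulent. P(H) = 0.132, so P(¬H) = 0.868. With E the 'flagged' result, P(E|H) = 0.886 and P(E|¬H) = 0.221.
P(E) = 0.886·0.132 + 0.221·0.868 = 0.11695 + 0.19183 = 0.30878.
By Bayes' theorem, P(H|E) = 0.11695 / 0.30878 = 0.379. Hence P(¬H|E) = 1 − 0.379 = 0.621.

P(¬H | E) ≈ 0.621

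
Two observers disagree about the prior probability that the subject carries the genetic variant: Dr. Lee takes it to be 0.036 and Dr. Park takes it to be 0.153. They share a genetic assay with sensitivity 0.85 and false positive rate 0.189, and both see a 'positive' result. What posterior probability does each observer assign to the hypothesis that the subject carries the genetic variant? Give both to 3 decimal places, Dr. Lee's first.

Dr. Lee: 0.144; Dr. Park: 0.448

The likelihood ratio for a 'positive' result is 0.85/0.189 = 4.4974.
Dr. Lee: prior odds 0.036/0.964 = 0.037344; posterior odds 0.16795; posterior probability 0.144.
Dr. Park: prior odds 0.153/0.847 = 0.18064; posterior odds 0.81239; posterior probability 0.448.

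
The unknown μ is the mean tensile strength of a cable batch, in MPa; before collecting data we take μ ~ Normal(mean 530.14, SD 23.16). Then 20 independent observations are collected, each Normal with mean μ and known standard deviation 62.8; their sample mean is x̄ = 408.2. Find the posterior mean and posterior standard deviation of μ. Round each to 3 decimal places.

Posterior mean ≈ 440.979; posterior SD ≈ 12.008

With known σ, the Normal prior is conjugate. Weight on the data is w = (n/σ²)/(n/σ² + 1/τ₀²) = 0.00507120/(0.00507120+0.00186433) = 0.73119.
Posterior mean = w·x̄ + (1−w)·μ₀ = 0.73119·408.2 + 0.26881·530.14 = 440.979. Posterior variance = 1/(0.00507120+0.00186433) = 144.185, so SD = 12.008.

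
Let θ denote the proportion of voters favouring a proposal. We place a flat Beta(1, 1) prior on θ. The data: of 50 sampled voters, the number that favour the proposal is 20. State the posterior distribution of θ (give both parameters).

Posterior: Beta(21, 31)

The binomial likelihood is conjugate to the Beta prior: with 20 successes and 30 failures, the posterior is Beta(1+20, 1+30) = Beta(21, 31).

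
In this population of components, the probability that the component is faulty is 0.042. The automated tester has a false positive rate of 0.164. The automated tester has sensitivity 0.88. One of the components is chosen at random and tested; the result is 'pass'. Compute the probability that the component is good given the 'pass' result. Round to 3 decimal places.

P(¬H | E) ≈ 0.994

Let H be the event that the component is faulty. P(H) = 0.042, so P(¬H) = 0.958. With E the 'pass' result, P(E|H) = 0.12 and P(E|¬H) = 0.836.
P(E) = 0.12·0.042 + 0.836·0.958 = 0.0050400 + 0.80089 = 0.80593.
By Bayes' theorem, P(H|E) = 0.0050400 / 0.80593 = 0.006. Hence P(¬H|E) = 1 − 0.006 = 0.994.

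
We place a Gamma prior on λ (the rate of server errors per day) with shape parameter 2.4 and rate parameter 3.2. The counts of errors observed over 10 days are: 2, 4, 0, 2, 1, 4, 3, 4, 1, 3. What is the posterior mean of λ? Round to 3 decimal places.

The Poisson likelihood adds the total count to the shape and the number of exposure periods to the rate. Here ∑xᵢ = 24 and n = 10, so shape 2.4→26.4 and rate 3.2→13.2.
E[λ | data] = 26.4/13.2 = 2.000.

Posterior mean ≈ 2.000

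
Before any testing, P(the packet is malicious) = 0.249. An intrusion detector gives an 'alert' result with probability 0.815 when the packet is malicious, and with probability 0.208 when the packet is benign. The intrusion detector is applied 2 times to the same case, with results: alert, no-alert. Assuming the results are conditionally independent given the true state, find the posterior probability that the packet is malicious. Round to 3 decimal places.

Posterior P(H) ≈ 0.233

With H the event that the packet is malicious, the joint likelihood of the observed sequence is P(data|H) = 0.815·0.185 = 0.15077 and P(data|¬H) = 0.208·0.792 = 0.16474.
Bayes: P(H|data) = 0.249·0.15077 / (0.249·0.15077 + 0.751·0.16474) = 0.037543/0.16126 = 0.2328.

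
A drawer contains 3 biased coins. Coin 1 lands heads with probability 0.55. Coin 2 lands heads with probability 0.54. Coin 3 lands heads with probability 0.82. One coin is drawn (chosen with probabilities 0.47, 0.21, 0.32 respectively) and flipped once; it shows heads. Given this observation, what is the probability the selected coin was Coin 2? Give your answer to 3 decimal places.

Posterior probability ≈ 0.179

P(heads|C1) = 0.55; P(heads|C2) = 0.54; P(heads|C3) = 0.82.
Prior × likelihood for each source: 0.47·0.55=0.2585, 0.21·0.54=0.1134, 0.32·0.82=0.2624. Summing gives P(heads) = 0.63430.
P(Coin 2 | heads) = 0.1134 / 0.63430 = 0.179.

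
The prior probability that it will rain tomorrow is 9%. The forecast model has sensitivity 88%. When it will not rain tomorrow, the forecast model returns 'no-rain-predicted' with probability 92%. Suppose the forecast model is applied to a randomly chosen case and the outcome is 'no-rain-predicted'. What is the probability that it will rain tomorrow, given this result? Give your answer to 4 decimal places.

P(H | E) ≈ 0.0127

Let H be the event that it will rain tomorrow. P(H) = 0.09, so P(¬H) = 0.91. With E the 'no-rain-predicted' result, P(E|H) = 0.12 and P(E|¬H) = 0.92.
P(E) = 0.12·0.09 + 0.92·0.91 = 0.010800 + 0.83720 = 0.84800.
By Bayes' theorem, P(H|E) = 0.010800 / 0.84800 = 0.0127.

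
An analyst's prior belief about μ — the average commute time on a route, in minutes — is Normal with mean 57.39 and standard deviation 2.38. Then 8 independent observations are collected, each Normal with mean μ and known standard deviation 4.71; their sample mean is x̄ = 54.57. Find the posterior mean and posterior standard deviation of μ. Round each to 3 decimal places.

With known σ, the Normal prior is conjugate. Weight on the data is w = (n/σ²)/(n/σ² + 1/τ₀²) = 0.360619/(0.360619+0.176541) = 0.67134.
Posterior mean = w·x̄ + (1−w)·μ₀ = 0.67134·54.57 + 0.32866·57.39 = 55.497. Posterior variance = 1/(0.360619+0.176541) = 1.86164, so SD = 1.364.

Posterior mean ≈ 55.497; posterior SD ≈ 1.364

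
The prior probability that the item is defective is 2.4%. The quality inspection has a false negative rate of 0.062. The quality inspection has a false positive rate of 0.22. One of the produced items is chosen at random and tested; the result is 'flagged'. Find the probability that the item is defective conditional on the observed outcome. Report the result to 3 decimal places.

P(H | E) ≈ 0.095

Write H for 'the item is defective'. Prior odds H:¬H = 0.024/0.976 = 0.024590. For the 'flagged' outcome, the likelihood ratio is 0.938/0.22 = 4.2636.
Posterior odds = 0.024590 × 4.2636 = 0.10484, so P(H|E) = 0.10484/(1+0.10484) = 0.095.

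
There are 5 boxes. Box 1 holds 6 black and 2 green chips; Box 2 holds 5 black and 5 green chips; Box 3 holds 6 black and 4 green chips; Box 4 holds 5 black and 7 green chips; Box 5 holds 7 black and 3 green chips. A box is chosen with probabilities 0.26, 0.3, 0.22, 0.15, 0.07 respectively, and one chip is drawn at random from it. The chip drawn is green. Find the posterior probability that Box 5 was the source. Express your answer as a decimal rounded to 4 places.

Tabulate prior·likelihood by source: [1] prior 0.26, lik 0.25, product 0.06500; [2] prior 0.3, lik 0.5, product 0.1500; [3] prior 0.22, lik 0.4, product 0.08800; [4] prior 0.15, lik 0.5833, product 0.08750; [5] prior 0.07, lik 0.3, product 0.02100.
Normalizing constant = 0.41150; the posterior for Box 5 is its product over the sum, 0.02100/0.41150 = 0.0510.

Posterior probability ≈ 0.0510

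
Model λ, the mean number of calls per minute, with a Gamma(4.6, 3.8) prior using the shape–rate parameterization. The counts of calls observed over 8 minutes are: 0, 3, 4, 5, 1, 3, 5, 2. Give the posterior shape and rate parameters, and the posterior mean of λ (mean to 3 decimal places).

Posterior: Gamma(shape=27.6, rate=11.8); mean ≈ 2.339

The Poisson likelihood adds the total count to the shape and the number of exposure periods to the rate. Here ∑xᵢ = 23 and n = 8, so shape 4.6→27.6 and rate 3.8→11.8.
Posterior mean = shape/rate = 27.6/11.8 = 2.339.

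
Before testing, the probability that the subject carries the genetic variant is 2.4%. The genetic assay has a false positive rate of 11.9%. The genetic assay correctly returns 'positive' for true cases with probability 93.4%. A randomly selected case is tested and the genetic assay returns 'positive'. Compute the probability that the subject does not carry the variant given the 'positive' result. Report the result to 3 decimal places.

P(¬H | E) ≈ 0.838

Write H for 'the subject carries the genetic variant'. Prior odds H:¬H = 0.024/0.976 = 0.024590. For the 'positive' outcome, the likelihood ratio is 0.934/0.119 = 7.8487.
Posterior odds = 0.024590 × 7.8487 = 0.19300, so P(H|E) = 0.19300/(1+0.19300) = 0.162. Then P(¬H|E) = 1 − 0.162 = 0.838.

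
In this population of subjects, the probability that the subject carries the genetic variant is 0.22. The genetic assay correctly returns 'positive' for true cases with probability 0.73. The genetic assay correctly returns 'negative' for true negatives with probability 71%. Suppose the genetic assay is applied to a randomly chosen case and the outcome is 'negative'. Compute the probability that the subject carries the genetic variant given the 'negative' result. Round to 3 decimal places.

P(H | E) ≈ 0.097

Let H be the event that the subject carries the genetic variant. P(H) = 0.22, so P(¬H) = 0.78. With E the 'negative' result, P(E|H) = 0.27 and P(E|¬H) = 0.71.
P(E) = 0.27·0.22 + 0.71·0.78 = 0.059400 + 0.55380 = 0.61320.
By Bayes' theorem, P(H|E) = 0.059400 / 0.61320 = 0.097.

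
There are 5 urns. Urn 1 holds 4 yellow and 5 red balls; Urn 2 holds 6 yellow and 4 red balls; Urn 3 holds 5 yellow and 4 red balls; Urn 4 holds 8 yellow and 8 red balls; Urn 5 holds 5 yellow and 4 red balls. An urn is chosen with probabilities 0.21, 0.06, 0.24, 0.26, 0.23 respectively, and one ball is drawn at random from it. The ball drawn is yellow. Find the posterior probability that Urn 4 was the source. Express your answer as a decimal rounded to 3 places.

Posterior probability ≈ 0.250

Tabulate prior·likelihood by source: [1] prior 0.21, lik 0.4444, product 0.09333; [2] prior 0.06, lik 0.6, product 0.03600; [3] prior 0.24, lik 0.5556, product 0.1333; [4] prior 0.26, lik 0.5, product 0.1300; [5] prior 0.23, lik 0.5556, product 0.1278.
Normalizing constant = 0.52044; the posterior for Urn 4 is its product over the sum, 0.1300/0.52044 = 0.250.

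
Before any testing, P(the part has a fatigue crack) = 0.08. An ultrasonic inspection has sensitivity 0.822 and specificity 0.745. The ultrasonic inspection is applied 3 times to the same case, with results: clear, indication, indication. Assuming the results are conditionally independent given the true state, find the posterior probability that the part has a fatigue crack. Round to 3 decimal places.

With H the event that the part has a fatigue crack, the joint likelihood of the observed sequence is P(data|H) = 0.178·0.822·0.822 = 0.12027 and P(data|¬H) = 0.745·0.255·0.255 = 0.048444.
Bayes: P(H|data) = 0.08·0.12027 / (0.08·0.12027 + 0.92·0.048444) = 0.0096217/0.054190 = 0.1776.

Posterior P(H) ≈ 0.178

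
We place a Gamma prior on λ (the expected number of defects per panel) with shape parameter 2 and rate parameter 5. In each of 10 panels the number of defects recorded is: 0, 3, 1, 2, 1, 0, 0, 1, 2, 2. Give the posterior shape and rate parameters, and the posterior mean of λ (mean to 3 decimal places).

The Poisson likelihood adds the total count to the shape and the number of exposure periods to the rate. Here ∑xᵢ = 12 and n = 10, so shape 2→14 and rate 5→15.
Posterior mean = shape/rate = 14/15 = 0.933.

Posterior: Gamma(shape=14, rate=15); mean ≈ 0.933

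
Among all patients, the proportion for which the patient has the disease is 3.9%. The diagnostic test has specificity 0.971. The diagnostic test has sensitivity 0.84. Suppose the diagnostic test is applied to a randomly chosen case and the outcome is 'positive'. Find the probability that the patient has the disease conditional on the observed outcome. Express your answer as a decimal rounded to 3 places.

Let H be the event that the patient has the disease. P(H) = 0.039, so P(¬H) = 0.961. With E the 'positive' result, P(E|H) = 0.84 and P(E|¬H) = 0.029.
P(E) = 0.84·0.039 + 0.029·0.961 = 0.032760 + 0.027869 = 0.060629.
By Bayes' theorem, P(H|E) = 0.032760 / 0.060629 = 0.540.

P(H | E) ≈ 0.540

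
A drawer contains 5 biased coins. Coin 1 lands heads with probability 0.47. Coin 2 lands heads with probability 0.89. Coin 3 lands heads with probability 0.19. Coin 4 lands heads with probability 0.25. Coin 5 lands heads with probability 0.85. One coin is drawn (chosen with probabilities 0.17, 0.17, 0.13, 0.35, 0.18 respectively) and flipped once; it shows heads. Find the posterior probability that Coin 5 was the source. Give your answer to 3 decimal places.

Tabulate prior·likelihood by source: [1] prior 0.17, lik 0.47, product 0.07990; [2] prior 0.17, lik 0.89, product 0.1513; [3] prior 0.13, lik 0.19, product 0.02470; [4] prior 0.35, lik 0.25, product 0.08750; [5] prior 0.18, lik 0.85, product 0.1530.
Normalizing constant = 0.49640; the posterior for Coin 5 is its product over the sum, 0.1530/0.49640 = 0.308.

Posterior probability ≈ 0.308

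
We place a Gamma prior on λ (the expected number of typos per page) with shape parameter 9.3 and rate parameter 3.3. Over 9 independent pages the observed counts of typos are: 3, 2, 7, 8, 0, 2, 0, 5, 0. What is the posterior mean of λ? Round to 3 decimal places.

Posterior mean ≈ 2.951

The Poisson likelihood adds the total count to the shape and the number of exposure periods to the rate. Here ∑xᵢ = 27 and n = 9, so shape 9.3→36.3 and rate 3.3→12.3.
Posterior mean = shape/rate = 36.3/12.3 = 2.951.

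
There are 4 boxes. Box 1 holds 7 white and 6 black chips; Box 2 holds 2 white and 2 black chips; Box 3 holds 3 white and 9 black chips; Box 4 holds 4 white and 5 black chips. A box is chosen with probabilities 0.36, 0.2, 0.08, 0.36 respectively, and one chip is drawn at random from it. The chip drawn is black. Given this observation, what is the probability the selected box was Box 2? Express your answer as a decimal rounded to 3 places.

Tabulate prior·likelihood by source: [1] prior 0.36, lik 0.4615, product 0.1662; [2] prior 0.2, lik 0.5, product 0.1000; [3] prior 0.08, lik 0.75, product 0.06000; [4] prior 0.36, lik 0.5556, product 0.2000.
Normalizing constant = 0.52615; the posterior for Box 2 is its product over the sum, 0.1000/0.52615 = 0.190.

Posterior probability ≈ 0.190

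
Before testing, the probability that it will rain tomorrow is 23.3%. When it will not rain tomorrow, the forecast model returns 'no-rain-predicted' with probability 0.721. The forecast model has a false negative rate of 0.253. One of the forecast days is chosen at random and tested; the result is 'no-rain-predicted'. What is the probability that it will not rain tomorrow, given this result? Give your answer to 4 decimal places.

P(¬H | E) ≈ 0.9037

Write H for 'it will rain tomorrow'. Prior odds H:¬H = 0.233/0.767 = 0.30378. For the 'no-rain-predicted' outcome, the likelihood ratio is 0.253/0.721 = 0.35090.
Posterior odds = 0.30378 × 0.35090 = 0.10660, so P(H|E) = 0.10660/(1+0.10660) = 0.0963. Then P(¬H|E) = 1 − 0.0963 = 0.9037.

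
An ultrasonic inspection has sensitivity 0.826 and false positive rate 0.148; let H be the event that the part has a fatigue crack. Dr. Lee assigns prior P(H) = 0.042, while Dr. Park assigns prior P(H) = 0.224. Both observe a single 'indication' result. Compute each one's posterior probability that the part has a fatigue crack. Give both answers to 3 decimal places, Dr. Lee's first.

Dr. Lee: 0.197; Dr. Park: 0.617

P('+'|H) = 0.826, P('+'|¬H) = 0.148.
Dr. Lee: numerator 0.826·0.042 = 0.034692; evidence = 0.034692+0.148·0.958 = 0.17648; posterior = 0.197.
Dr. Park: numerator 0.826·0.224 = 0.18502; evidence = 0.18502+0.148·0.776 = 0.29987; posterior = 0.617.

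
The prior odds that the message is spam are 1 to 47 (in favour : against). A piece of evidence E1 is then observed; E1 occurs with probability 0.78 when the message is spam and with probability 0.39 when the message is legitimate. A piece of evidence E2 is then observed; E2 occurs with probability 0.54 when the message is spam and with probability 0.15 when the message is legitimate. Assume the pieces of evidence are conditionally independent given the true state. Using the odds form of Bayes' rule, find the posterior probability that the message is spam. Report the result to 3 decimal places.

Posterior probability ≈ 0.133

Prior odds = 1/47 = 0.021277.
Likelihood ratio for E1 = 0.78/0.39 = 2.0000.
Likelihood ratio for E2 = 0.54/0.15 = 3.6000.
Posterior odds = prior odds × LR₁ × LR₂ = 0.15319.
Posterior probability = odds/(1+odds) = 0.15319/1.1532 = 0.133.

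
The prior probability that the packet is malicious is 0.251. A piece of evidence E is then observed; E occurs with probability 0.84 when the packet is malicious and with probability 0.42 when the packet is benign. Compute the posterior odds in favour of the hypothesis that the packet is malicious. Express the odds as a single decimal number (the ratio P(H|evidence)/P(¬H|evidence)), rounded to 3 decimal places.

Posterior odds ≈ 0.670

Prior odds = 0.251/(1−0.251) = 0.33511.
Likelihood ratio for E = 0.84/0.42 = 2.0000.
Posterior odds = prior odds × LR = 0.67023.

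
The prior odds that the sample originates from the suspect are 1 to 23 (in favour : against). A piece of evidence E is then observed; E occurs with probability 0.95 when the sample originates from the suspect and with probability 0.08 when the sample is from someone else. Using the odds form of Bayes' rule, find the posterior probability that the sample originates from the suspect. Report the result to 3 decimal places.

Posterior probability ≈ 0.341

Prior odds = 1/23 = 0.043478. In log-odds, ln(0.043478) = -3.1355.
Add log likelihood ratio: ln(11.875) = 2.4744.
Posterior log-odds = -0.66106, so posterior odds = exp(-0.66106) = 0.51630. Converting, P(H|E) = 0.51630/1.5163 = 0.341.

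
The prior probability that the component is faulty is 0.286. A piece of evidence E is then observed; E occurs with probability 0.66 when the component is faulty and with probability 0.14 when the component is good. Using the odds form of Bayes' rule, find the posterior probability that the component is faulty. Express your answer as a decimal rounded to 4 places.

Posterior probability ≈ 0.6538

Prior odds = 0.286/(1−0.286) = 0.40056. In log-odds, ln(0.40056) = -0.91489.
Add log likelihood ratio: ln(4.7143) = 1.5506.
Posterior log-odds = 0.63571, so posterior odds = exp(0.63571) = 1.8884. Converting, P(H|E) = 1.8884/2.8884 = 0.6538.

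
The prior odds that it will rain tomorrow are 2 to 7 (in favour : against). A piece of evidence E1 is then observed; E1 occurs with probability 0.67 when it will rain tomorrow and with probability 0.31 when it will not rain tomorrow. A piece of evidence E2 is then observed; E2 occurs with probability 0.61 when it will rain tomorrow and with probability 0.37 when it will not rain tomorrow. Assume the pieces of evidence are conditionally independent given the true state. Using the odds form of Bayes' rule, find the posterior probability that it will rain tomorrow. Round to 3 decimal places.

Posterior probability ≈ 0.504

Prior odds = 2/7 = 0.28571. In log-odds, ln(0.28571) = -1.2528.
Add log likelihood ratios: ln(2.1613) + ln(1.6486) = 1.2707.
Posterior log-odds = 0.017898, so posterior odds = exp(0.017898) = 1.0181. Converting, P(H|E) = 1.0181/2.0181 = 0.504.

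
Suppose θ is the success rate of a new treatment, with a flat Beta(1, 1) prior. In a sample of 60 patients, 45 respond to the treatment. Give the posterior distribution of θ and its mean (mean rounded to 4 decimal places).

The binomial likelihood is conjugate to the Beta prior: with 45 successes and 15 failures, the posterior is Beta(1+45, 1+15) = Beta(46, 16).
E[θ | data] = 46/(46+16) = 0.7419.

Posterior: Beta(46, 16); mean ≈ 0.7419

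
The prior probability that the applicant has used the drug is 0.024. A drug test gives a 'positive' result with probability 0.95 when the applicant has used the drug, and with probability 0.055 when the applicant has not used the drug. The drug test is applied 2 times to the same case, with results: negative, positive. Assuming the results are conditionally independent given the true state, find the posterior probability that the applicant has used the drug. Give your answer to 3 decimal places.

With H the event that the applicant has used the drug, the joint likelihood of the observed sequence is P(data|H) = 0.05·0.95 = 0.047500 and P(data|¬H) = 0.945·0.055 = 0.051975.
Bayes: P(H|data) = 0.024·0.047500 / (0.024·0.047500 + 0.976·0.051975) = 0.0011400/0.051868 = 0.0220.

Posterior P(H) ≈ 0.022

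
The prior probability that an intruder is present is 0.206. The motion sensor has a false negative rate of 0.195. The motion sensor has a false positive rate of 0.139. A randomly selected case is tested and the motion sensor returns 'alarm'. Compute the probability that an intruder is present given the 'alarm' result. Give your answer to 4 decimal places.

Write H for 'an intruder is present'. Prior odds H:¬H = 0.206/0.794 = 0.25945. For the 'alarm' outcome, the likelihood ratio is 0.805/0.139 = 5.7914.
Posterior odds = 0.25945 × 5.7914 = 1.5025, so P(H|E) = 1.5025/(1+1.5025) = 0.6004.

P(H | E) ≈ 0.6004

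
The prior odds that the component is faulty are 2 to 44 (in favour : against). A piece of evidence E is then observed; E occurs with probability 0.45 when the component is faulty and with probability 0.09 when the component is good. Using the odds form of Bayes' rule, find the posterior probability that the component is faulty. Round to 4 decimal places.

Prior odds = 2/44 = 0.045455.
Likelihood ratio for E = 0.45/0.09 = 5.0000.
Posterior odds = prior odds × LR = 0.22727.
Posterior probability = odds/(1+odds) = 0.22727/1.2273 = 0.1852.

Posterior probability ≈ 0.1852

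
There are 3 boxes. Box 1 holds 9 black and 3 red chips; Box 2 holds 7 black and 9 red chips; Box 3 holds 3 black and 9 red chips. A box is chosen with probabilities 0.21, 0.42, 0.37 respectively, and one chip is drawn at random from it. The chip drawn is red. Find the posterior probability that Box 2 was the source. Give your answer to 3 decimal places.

Posterior probability ≈ 0.417

Tabulate prior·likelihood by source: [1] prior 0.21, lik 0.25, product 0.05250; [2] prior 0.42, lik 0.5625, product 0.2362; [3] prior 0.37, lik 0.75, product 0.2775.
Normalizing constant = 0.56625; the posterior for Box 2 is its product over the sum, 0.2362/0.56625 = 0.417.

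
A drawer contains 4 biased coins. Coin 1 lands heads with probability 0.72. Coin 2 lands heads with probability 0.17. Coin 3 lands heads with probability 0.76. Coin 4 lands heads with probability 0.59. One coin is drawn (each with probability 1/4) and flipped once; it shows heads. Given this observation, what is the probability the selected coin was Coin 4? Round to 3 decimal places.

Posterior probability ≈ 0.263

P(heads|C1) = 0.72; P(heads|C2) = 0.17; P(heads|C3) = 0.76; P(heads|C4) = 0.59.
Prior × likelihood for each source: 0.25·0.72=0.1800, 0.25·0.17=0.04250, 0.25·0.76=0.1900, 0.25·0.59=0.1475. Summing gives P(heads) = 0.56000.
P(Coin 4 | heads) = 0.1475 / 0.56000 = 0.263.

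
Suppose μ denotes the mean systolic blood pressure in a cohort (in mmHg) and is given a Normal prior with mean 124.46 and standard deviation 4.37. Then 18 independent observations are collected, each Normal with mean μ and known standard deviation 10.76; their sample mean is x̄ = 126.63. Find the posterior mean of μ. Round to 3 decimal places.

Posterior mean ≈ 126.083

Prior precision 1/τ₀² = 1/4.37² = 0.0523645; data precision n/σ² = 18/10.76² = 0.155470.
Posterior precision = 0.0523645 + 0.155470 = 0.207835.
Posterior mean = (0.0523645·124.46 + 0.155470·126.63) / 0.207835 = 126.083.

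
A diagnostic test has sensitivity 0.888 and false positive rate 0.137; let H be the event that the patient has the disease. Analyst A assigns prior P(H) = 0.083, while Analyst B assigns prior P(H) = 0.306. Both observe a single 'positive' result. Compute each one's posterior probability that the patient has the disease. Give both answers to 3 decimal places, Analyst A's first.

P('+'|H) = 0.888, P('+'|¬H) = 0.137.
Analyst A: numerator 0.888·0.083 = 0.073704; evidence = 0.073704+0.137·0.917 = 0.19933; posterior = 0.370.
Analyst B: numerator 0.888·0.306 = 0.27173; evidence = 0.27173+0.137·0.694 = 0.36681; posterior = 0.741.

Analyst A: 0.370; Analyst B: 0.741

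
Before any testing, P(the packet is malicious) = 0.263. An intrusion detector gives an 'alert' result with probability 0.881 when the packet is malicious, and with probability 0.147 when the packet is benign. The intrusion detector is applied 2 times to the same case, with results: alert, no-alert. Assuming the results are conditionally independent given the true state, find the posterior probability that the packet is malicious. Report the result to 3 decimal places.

Posterior P(H) ≈ 0.230

With H the event that the packet is malicious, the joint likelihood of the observed sequence is P(data|H) = 0.881·0.119 = 0.10484 and P(data|¬H) = 0.147·0.853 = 0.12539.
Bayes: P(H|data) = 0.263·0.10484 / (0.263·0.10484 + 0.737·0.12539) = 0.027573/0.11999 = 0.2298.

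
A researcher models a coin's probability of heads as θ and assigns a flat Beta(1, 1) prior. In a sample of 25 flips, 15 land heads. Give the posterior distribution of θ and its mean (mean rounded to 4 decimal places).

Observing 15 successes and 10 failures updates Beta(1, 1) by adding the success and failure counts to the two shape parameters: α = 1+15 = 16, β = 1+10 = 11.
Posterior mean = α/(α+β) = 16/27 = 0.5926.

Posterior: Beta(16, 11); mean ≈ 0.5926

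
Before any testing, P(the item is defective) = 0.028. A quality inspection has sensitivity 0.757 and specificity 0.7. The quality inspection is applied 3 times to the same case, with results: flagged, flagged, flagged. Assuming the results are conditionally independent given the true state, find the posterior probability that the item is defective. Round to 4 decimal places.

With H the event that the item is defective, the joint likelihood of the observed sequence is P(data|H) = 0.757·0.757·0.757 = 0.43380 and P(data|¬H) = 0.3·0.3·0.3 = 0.027000.
Bayes: P(H|data) = 0.028·0.43380 / (0.028·0.43380 + 0.972·0.027000) = 0.012146/0.038390 = 0.3164.

Posterior P(H) ≈ 0.3164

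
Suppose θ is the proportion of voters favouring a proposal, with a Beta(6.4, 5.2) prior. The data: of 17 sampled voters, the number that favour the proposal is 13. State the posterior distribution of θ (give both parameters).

Posterior: Beta(19.4, 9.2)

Observing 13 successes and 4 failures updates Beta(6.4, 5.2) by adding the success and failure counts to the two shape parameters: α = 6.4+13 = 19.4, β = 5.2+4 = 9.2.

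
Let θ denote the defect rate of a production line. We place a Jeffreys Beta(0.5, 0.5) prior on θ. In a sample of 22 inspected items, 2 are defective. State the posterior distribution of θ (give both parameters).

Posterior: Beta(2.5, 20.5)

Observing 2 successes and 20 failures updates Beta(0.5, 0.5) by adding the success and failure counts to the two shape parameters: α = 0.5+2 = 2.5, β = 0.5+20 = 20.5.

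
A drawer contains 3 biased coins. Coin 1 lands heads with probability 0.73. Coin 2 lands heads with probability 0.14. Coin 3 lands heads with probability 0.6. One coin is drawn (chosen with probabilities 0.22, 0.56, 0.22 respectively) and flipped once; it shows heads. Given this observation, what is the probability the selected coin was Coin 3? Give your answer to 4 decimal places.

Tabulate prior·likelihood by source: [1] prior 0.22, lik 0.73, product 0.1606; [2] prior 0.56, lik 0.14, product 0.07840; [3] prior 0.22, lik 0.6, product 0.1320.
Normalizing constant = 0.37100; the posterior for Coin 3 is its product over the sum, 0.1320/0.37100 = 0.3558.

Posterior probability ≈ 0.3558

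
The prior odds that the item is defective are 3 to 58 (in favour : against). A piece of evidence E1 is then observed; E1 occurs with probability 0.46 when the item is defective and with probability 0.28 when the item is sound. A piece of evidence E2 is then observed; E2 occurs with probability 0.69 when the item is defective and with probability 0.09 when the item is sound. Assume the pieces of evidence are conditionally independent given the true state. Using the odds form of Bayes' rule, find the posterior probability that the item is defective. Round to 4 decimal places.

Prior odds = 3/58 = 0.051724.
Likelihood ratio for E1 = 0.46/0.28 = 1.6429.
Likelihood ratio for E2 = 0.69/0.09 = 7.6667.
Posterior odds = prior odds × LR₁ × LR₂ = 0.65148.
Posterior probability = odds/(1+odds) = 0.65148/1.6515 = 0.3945.

Posterior probability ≈ 0.3945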